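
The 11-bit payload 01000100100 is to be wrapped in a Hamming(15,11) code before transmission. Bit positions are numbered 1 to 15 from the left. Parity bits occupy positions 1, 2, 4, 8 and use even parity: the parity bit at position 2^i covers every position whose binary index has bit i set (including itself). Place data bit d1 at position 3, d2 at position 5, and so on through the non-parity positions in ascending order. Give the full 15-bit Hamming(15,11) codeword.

Place data bits at non-power-of-two positions: b3=0, b5=1, b6=0, b7=0, b9=0, b10=1, b11=0, b12=0, b13=1, b14=0, b15=0.
p1 = XOR of data positions {3,5,7,9,11,13,15} = 0⊕1⊕0⊕0⊕0⊕1⊕0 = 0
p2 = XOR of data positions {3,6,7,10,11,14,15} = 0⊕0⊕0⊕1⊕0⊕0⊕0 = 1
p4 = XOR of data positions {5,6,7,12,13,14,15} = 1⊕0⊕0⊕0⊕1⊕0⊕0 = 0
p8 = XOR of data positions {9,10,11,12,13,14,15} = 0⊕1⊕0⊕0⊕1⊕0⊕0 = 0
Codeword b1..b15 = 010010000100100

010010000100100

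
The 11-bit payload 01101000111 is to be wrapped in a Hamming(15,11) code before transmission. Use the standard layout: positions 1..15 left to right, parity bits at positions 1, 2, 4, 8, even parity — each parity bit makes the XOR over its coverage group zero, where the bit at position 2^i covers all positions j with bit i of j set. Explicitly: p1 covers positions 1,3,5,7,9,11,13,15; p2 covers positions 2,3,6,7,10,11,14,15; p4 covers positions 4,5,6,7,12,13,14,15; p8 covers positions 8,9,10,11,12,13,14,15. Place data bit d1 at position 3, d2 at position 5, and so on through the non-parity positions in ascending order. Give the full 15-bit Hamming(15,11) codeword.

Place data bits at non-power-of-two positions: b3=0, b5=1, b6=1, b7=0, b9=1, b10=0, b11=0, b12=0, b13=1, b14=1, b15=1.
p1 = XOR of data positions {3,5,7,9,11,13,15} = 0⊕1⊕0⊕1⊕0⊕1⊕1 = 0
p2 = XOR of data positions {3,6,7,10,11,14,15} = 0⊕1⊕0⊕0⊕0⊕1⊕1 = 1
p4 = XOR of data positions {5,6,7,12,13,14,15} = 1⊕1⊕0⊕0⊕1⊕1⊕1 = 1
p8 = XOR of data positions {9,10,11,12,13,14,15} = 1⊕0⊕0⊕0⊕1⊕1⊕1 = 0
Codeword b1..b15 = 010111001000111

010111001000111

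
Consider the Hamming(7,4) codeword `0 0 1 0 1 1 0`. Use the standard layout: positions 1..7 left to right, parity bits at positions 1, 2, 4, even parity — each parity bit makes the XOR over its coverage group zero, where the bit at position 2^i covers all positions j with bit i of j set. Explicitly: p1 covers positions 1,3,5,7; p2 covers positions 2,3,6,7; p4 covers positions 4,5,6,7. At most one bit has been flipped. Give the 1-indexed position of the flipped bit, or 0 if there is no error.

s1: b1⊕b3⊕b5⊕b7 = 0⊕1⊕1⊕0 = 0
s2: b2⊕b3⊕b6⊕b7 = 0⊕1⊕1⊕0 = 0
s4: b4⊕b5⊕b6⊕b7 = 0⊕1⊕1⊕0 = 0
Syndrome (s4...s1) = 000 → position 0 (no error).

0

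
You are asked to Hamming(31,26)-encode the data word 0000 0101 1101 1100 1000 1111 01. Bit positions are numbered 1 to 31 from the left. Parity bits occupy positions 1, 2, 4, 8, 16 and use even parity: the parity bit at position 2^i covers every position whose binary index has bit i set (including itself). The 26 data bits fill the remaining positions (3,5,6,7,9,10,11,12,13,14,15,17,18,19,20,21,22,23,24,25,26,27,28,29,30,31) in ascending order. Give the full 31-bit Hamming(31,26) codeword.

Place data bits at non-power-of-two positions: b3=0, b5=0, b6=0, b7=0, b9=0, b10=1, b11=0, b12=1, b13=1, b14=1, b15=0, b17=1, b18=1, b19=1, b20=0, b21=0, b22=1, b23=0, b24=0, b25=0, b26=1, b27=1, b28=1, b29=1, b30=0, b31=1.
p1 = XOR of data positions {3,5,7,9,11,13,15,17,19,21,23,25,27,29,31} = 0⊕0⊕0⊕0⊕0⊕1⊕0⊕1⊕1⊕0⊕0⊕0⊕1⊕1⊕1 = 0
p2 = XOR of data positions {3,6,7,10,11,14,15,18,19,22,23,26,27,30,31} = 0⊕0⊕0⊕1⊕0⊕1⊕0⊕1⊕1⊕1⊕0⊕1⊕1⊕0⊕1 = 0
p4 = XOR of data positions {5,6,7,12,13,14,15,20,21,22,23,28,29,30,31} = 0⊕0⊕0⊕1⊕1⊕1⊕0⊕0⊕0⊕1⊕0⊕1⊕1⊕0⊕1 = 1
p8 = XOR of data positions {9,10,11,12,13,14,15,24,25,26,27,28,29,30,31} = 0⊕1⊕0⊕1⊕1⊕1⊕0⊕0⊕0⊕1⊕1⊕1⊕1⊕0⊕1 = 1
p16 = XOR of data positions {17,18,19,20,21,22,23,24,25,26,27,28,29,30,31} = 1⊕1⊕1⊕0⊕0⊕1⊕0⊕0⊕0⊕1⊕1⊕1⊕1⊕0⊕1 = 1
Codeword b1..b31 = 0001000101011101111001000111101

0001000101011101111001000111101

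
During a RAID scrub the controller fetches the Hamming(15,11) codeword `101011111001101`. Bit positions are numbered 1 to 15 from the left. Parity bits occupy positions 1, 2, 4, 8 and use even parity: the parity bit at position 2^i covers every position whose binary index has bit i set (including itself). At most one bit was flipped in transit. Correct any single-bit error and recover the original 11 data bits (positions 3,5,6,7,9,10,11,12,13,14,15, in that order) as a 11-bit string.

s1: b1⊕b3⊕b5⊕b7⊕b9⊕b11⊕b13⊕b15 = 1⊕1⊕1⊕1⊕1⊕0⊕1⊕1 = 1
s2: b2⊕b3⊕b6⊕b7⊕b10⊕b11⊕b14⊕b15 = 0⊕1⊕1⊕1⊕0⊕0⊕0⊕1 = 0
s4: b4⊕b5⊕b6⊕b7⊕b12⊕b13⊕b14⊕b15 = 0⊕1⊕1⊕1⊕1⊕1⊕0⊕1 = 0
s8: b8⊕b9⊕b10⊕b11⊕b12⊕b13⊕b14⊕b15 = 1⊕1⊕0⊕0⊕1⊕1⊕0⊕1 = 1
Syndrome (s8...s1) = 1001 → position 9.
Flip bit 9: corrected codeword = 101011110001101
Data bits at positions 3,5,6,7,9,10,11,12,13,14,15: 11110001101

11110001101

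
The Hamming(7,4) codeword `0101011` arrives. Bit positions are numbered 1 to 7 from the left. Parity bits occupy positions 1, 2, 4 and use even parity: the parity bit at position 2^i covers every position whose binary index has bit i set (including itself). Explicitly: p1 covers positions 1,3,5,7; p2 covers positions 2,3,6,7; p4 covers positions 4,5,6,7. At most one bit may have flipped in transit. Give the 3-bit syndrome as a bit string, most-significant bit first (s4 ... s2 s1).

111

s1: b1⊕b3⊕b5⊕b7 = 0⊕0⊕0⊕1 = 1
s2: b2⊕b3⊕b6⊕b7 = 1⊕0⊕1⊕1 = 1
s4: b4⊕b5⊕b6⊕b7 = 1⊕0⊕1⊕1 = 1
Syndrome (s4...s1) = 111 → position 7.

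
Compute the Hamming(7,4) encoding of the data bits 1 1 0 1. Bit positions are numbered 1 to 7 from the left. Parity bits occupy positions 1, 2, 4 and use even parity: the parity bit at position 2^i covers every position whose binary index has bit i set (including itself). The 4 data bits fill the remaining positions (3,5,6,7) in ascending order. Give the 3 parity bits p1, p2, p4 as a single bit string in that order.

Place data bits at non-power-of-two positions: b3=1, b5=1, b6=0, b7=1.
p1 = XOR of data positions {3,5,7} = 1⊕1⊕1 = 1
p2 = XOR of data positions {3,6,7} = 1⊕0⊕1 = 0
p4 = XOR of data positions {5,6,7} = 1⊕0⊕1 = 0
Parity bits p1,p2,p4 = 100

100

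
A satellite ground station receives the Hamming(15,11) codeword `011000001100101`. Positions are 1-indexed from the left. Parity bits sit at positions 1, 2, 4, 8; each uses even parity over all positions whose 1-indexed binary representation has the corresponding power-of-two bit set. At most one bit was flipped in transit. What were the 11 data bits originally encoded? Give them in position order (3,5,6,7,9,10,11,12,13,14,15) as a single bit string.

10001100101

s1: b1⊕b3⊕b5⊕b7⊕b9⊕b11⊕b13⊕b15 = 0⊕1⊕0⊕0⊕1⊕0⊕1⊕1 = 0
s2: b2⊕b3⊕b6⊕b7⊕b10⊕b11⊕b14⊕b15 = 1⊕1⊕0⊕0⊕1⊕0⊕0⊕1 = 0
s4: b4⊕b5⊕b6⊕b7⊕b12⊕b13⊕b14⊕b15 = 0⊕0⊕0⊕0⊕0⊕1⊕0⊕1 = 0
s8: b8⊕b9⊕b10⊕b11⊕b12⊕b13⊕b14⊕b15 = 0⊕1⊕1⊕0⊕0⊕1⊕0⊕1 = 0
Syndrome (s8...s1) = 0000 → position 0 (no error).
No correction needed.
Data bits at positions 3,5,6,7,9,10,11,12,13,14,15: 10001100101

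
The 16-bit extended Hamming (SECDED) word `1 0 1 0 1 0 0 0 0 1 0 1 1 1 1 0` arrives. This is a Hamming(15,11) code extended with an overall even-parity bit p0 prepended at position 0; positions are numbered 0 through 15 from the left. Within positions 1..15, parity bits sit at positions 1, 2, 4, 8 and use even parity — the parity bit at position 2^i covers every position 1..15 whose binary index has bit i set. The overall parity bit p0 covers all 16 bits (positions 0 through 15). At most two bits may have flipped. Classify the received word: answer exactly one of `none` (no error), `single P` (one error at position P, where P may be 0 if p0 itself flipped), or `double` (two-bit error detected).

s1: b1⊕b3⊕b5⊕b7⊕b9⊕b11⊕b13⊕b15 = 0⊕0⊕0⊕0⊕1⊕1⊕1⊕0 = 1
s2: b2⊕b3⊕b6⊕b7⊕b10⊕b11⊕b14⊕b15 = 1⊕0⊕0⊕0⊕0⊕1⊕1⊕0 = 1
s4: b4⊕b5⊕b6⊕b7⊕b12⊕b13⊕b14⊕b15 = 1⊕0⊕0⊕0⊕1⊕1⊕1⊕0 = 0
s8: b8⊕b9⊕b10⊕b11⊕b12⊕b13⊕b14⊕b15 = 0⊕1⊕0⊕1⊕1⊕1⊕1⊕0 = 1
Syndrome (s8...s1) = 1011 → position 11.
Overall parity (XOR of all 16 bits, including p0): 1⊕0⊕1⊕0⊕1⊕0⊕0⊕0⊕0⊕1⊕0⊕1⊕1⊕1⊕1⊕0 = 0
Overall=0, syndrome position=11 → double-bit error detected (uncorrectable).

double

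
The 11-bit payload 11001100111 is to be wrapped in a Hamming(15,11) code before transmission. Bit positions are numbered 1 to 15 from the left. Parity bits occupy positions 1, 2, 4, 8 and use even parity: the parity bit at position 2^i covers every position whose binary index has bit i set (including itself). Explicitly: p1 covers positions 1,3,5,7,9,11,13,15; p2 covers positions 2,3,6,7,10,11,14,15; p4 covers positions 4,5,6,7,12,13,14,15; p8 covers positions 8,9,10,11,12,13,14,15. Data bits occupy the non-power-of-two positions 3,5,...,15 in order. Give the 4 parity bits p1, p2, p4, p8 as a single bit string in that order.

Place data bits at non-power-of-two positions: b3=1, b5=1, b6=0, b7=0, b9=1, b10=1, b11=0, b12=0, b13=1, b14=1, b15=1.
p1 = XOR of data positions {3,5,7,9,11,13,15} = 1⊕1⊕0⊕1⊕0⊕1⊕1 = 1
p2 = XOR of data positions {3,6,7,10,11,14,15} = 1⊕0⊕0⊕1⊕0⊕1⊕1 = 0
p4 = XOR of data positions {5,6,7,12,13,14,15} = 1⊕0⊕0⊕0⊕1⊕1⊕1 = 0
p8 = XOR of data positions {9,10,11,12,13,14,15} = 1⊕1⊕0⊕0⊕1⊕1⊕1 = 1
Parity bits p1,p2,p4,p8 = 1001

1001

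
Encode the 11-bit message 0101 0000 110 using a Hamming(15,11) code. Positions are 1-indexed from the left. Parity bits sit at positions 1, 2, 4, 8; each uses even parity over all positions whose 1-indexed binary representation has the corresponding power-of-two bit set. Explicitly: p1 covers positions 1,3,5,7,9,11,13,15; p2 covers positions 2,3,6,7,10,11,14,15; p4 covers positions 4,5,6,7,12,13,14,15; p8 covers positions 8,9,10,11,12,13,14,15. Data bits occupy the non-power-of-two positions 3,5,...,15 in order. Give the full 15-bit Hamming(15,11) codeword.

Place data bits at non-power-of-two positions: b3=0, b5=1, b6=0, b7=1, b9=0, b10=0, b11=0, b12=0, b13=1, b14=1, b15=0.
p1 = XOR of data positions {3,5,7,9,11,13,15} = 0⊕1⊕1⊕0⊕0⊕1⊕0 = 1
p2 = XOR of data positions {3,6,7,10,11,14,15} = 0⊕0⊕1⊕0⊕0⊕1⊕0 = 0
p4 = XOR of data positions {5,6,7,12,13,14,15} = 1⊕0⊕1⊕0⊕1⊕1⊕0 = 0
p8 = XOR of data positions {9,10,11,12,13,14,15} = 0⊕0⊕0⊕0⊕1⊕1⊕0 = 0
Codeword b1..b15 = 100010100000110

100010100000110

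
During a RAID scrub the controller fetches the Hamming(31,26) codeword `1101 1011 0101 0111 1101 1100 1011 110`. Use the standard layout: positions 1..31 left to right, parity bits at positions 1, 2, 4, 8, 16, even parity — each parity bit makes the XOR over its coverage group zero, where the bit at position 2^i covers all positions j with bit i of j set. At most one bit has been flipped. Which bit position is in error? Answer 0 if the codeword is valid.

19

s1: b1⊕b3⊕b5⊕b7⊕b9⊕b11⊕b13⊕b15⊕b17⊕b19⊕b21⊕b23⊕b25⊕b27⊕b29⊕b31 = 1⊕0⊕1⊕1⊕0⊕0⊕0⊕1⊕1⊕0⊕1⊕0⊕1⊕1⊕1⊕0 = 1
s2: b2⊕b3⊕b6⊕b7⊕b10⊕b11⊕b14⊕b15⊕b18⊕b19⊕b22⊕b23⊕b26⊕b27⊕b30⊕b31 = 1⊕0⊕0⊕1⊕1⊕0⊕1⊕1⊕1⊕0⊕1⊕0⊕0⊕1⊕1⊕0 = 1
s4: b4⊕b5⊕b6⊕b7⊕b12⊕b13⊕b14⊕b15⊕b20⊕b21⊕b22⊕b23⊕b28⊕b29⊕b30⊕b31 = 1⊕1⊕0⊕1⊕1⊕0⊕1⊕1⊕1⊕1⊕1⊕0⊕1⊕1⊕1⊕0 = 0
s8: b8⊕b9⊕b10⊕b11⊕b12⊕b13⊕b14⊕b15⊕b24⊕b25⊕b26⊕b27⊕b28⊕b29⊕b30⊕b31 = 1⊕0⊕1⊕0⊕1⊕0⊕1⊕1⊕0⊕1⊕0⊕1⊕1⊕1⊕1⊕0 = 0
s16: b16⊕b17⊕b18⊕b19⊕b20⊕b21⊕b22⊕b23⊕b24⊕b25⊕b26⊕b27⊕b28⊕b29⊕b30⊕b31 = 1⊕1⊕1⊕0⊕1⊕1⊕1⊕0⊕0⊕1⊕0⊕1⊕1⊕1⊕1⊕0 = 1
Syndrome (s16...s1) = 10011 → position 19.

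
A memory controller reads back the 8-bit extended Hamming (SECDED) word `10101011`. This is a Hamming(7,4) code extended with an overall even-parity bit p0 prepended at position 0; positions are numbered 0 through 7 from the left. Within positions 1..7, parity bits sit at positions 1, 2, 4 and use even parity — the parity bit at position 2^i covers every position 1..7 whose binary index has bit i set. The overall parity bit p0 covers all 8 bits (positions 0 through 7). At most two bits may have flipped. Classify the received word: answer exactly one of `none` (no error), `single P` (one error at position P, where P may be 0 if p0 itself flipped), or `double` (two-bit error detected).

s1: b1⊕b3⊕b5⊕b7 = 0⊕0⊕0⊕1 = 1
s2: b2⊕b3⊕b6⊕b7 = 1⊕0⊕1⊕1 = 1
s4: b4⊕b5⊕b6⊕b7 = 1⊕0⊕1⊕1 = 1
Syndrome (s4...s1) = 111 → position 7.
Overall parity (XOR of all 8 bits, including p0): 1⊕0⊕1⊕0⊕1⊕0⊕1⊕1 = 1
Overall=1, syndrome position=7 → single-bit error at position 7.

single 7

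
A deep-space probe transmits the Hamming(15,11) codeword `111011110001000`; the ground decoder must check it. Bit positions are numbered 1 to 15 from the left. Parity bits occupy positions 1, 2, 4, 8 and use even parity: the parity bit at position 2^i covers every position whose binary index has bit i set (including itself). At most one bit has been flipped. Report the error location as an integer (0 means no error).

s1: b1⊕b3⊕b5⊕b7⊕b9⊕b11⊕b13⊕b15 = 1⊕1⊕1⊕1⊕0⊕0⊕0⊕0 = 0
s2: b2⊕b3⊕b6⊕b7⊕b10⊕b11⊕b14⊕b15 = 1⊕1⊕1⊕1⊕0⊕0⊕0⊕0 = 0
s4: b4⊕b5⊕b6⊕b7⊕b12⊕b13⊕b14⊕b15 = 0⊕1⊕1⊕1⊕1⊕0⊕0⊕0 = 0
s8: b8⊕b9⊕b10⊕b11⊕b12⊕b13⊕b14⊕b15 = 1⊕0⊕0⊕0⊕1⊕0⊕0⊕0 = 0
Syndrome (s8...s1) = 0000 → position 0 (no error).

0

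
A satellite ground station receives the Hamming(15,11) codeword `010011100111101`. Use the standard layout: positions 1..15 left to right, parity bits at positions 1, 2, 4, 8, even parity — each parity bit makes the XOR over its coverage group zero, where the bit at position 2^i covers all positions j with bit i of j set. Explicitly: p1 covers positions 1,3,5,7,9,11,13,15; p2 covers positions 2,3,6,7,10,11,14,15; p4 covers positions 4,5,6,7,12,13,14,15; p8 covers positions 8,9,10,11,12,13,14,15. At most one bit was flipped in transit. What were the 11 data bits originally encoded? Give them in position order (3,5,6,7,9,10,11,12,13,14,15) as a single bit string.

01111111101

s1: b1⊕b3⊕b5⊕b7⊕b9⊕b11⊕b13⊕b15 = 0⊕0⊕1⊕1⊕0⊕1⊕1⊕1 = 1
s2: b2⊕b3⊕b6⊕b7⊕b10⊕b11⊕b14⊕b15 = 1⊕0⊕1⊕1⊕1⊕1⊕0⊕1 = 0
s4: b4⊕b5⊕b6⊕b7⊕b12⊕b13⊕b14⊕b15 = 0⊕1⊕1⊕1⊕1⊕1⊕0⊕1 = 0
s8: b8⊕b9⊕b10⊕b11⊕b12⊕b13⊕b14⊕b15 = 0⊕0⊕1⊕1⊕1⊕1⊕0⊕1 = 1
Syndrome (s8...s1) = 1001 → position 9.
Flip bit 9: corrected codeword = 010011101111101
Data bits at positions 3,5,6,7,9,10,11,12,13,14,15: 01111111101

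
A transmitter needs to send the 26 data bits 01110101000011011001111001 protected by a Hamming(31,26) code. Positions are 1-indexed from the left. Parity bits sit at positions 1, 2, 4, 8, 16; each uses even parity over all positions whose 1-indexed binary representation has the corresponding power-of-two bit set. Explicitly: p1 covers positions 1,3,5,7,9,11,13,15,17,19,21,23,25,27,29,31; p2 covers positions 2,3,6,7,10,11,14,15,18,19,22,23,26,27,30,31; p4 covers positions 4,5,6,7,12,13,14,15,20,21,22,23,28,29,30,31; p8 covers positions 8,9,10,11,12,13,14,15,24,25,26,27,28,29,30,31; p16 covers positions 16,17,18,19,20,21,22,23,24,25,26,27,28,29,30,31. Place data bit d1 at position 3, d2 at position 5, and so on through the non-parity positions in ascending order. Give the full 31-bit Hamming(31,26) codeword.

1100111101010001011011001111001

Place data bits at non-power-of-two positions: b3=0, b5=1, b6=1, b7=1, b9=0, b10=1, b11=0, b12=1, b13=0, b14=0, b15=0, b17=0, b18=1, b19=1, b20=0, b21=1, b22=1, b23=0, b24=0, b25=1, b26=1, b27=1, b28=1, b29=0, b30=0, b31=1.
p1 = XOR of data positions {3,5,7,9,11,13,15,17,19,21,23,25,27,29,31} = 0⊕1⊕1⊕0⊕0⊕0⊕0⊕0⊕1⊕1⊕0⊕1⊕1⊕0⊕1 = 1
p2 = XOR of data positions {3,6,7,10,11,14,15,18,19,22,23,26,27,30,31} = 0⊕1⊕1⊕1⊕0⊕0⊕0⊕1⊕1⊕1⊕0⊕1⊕1⊕0⊕1 = 1
p4 = XOR of data positions {5,6,7,12,13,14,15,20,21,22,23,28,29,30,31} = 1⊕1⊕1⊕1⊕0⊕0⊕0⊕0⊕1⊕1⊕0⊕1⊕0⊕0⊕1 = 0
p8 = XOR of data positions {9,10,11,12,13,14,15,24,25,26,27,28,29,30,31} = 0⊕1⊕0⊕1⊕0⊕0⊕0⊕0⊕1⊕1⊕1⊕1⊕0⊕0⊕1 = 1
p16 = XOR of data positions {17,18,19,20,21,22,23,24,25,26,27,28,29,30,31} = 0⊕1⊕1⊕0⊕1⊕1⊕0⊕0⊕1⊕1⊕1⊕1⊕0⊕0⊕1 = 1
Codeword b1..b31 = 1100111101010001011011001111001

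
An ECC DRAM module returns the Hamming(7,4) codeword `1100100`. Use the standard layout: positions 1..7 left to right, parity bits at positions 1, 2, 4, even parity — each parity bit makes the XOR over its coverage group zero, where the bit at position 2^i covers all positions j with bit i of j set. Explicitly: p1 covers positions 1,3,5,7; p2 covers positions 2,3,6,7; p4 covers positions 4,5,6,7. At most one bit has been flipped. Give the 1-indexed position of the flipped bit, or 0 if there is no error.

6

s1: b1⊕b3⊕b5⊕b7 = 1⊕0⊕1⊕0 = 0
s2: b2⊕b3⊕b6⊕b7 = 1⊕0⊕0⊕0 = 1
s4: b4⊕b5⊕b6⊕b7 = 0⊕1⊕0⊕0 = 1
Syndrome (s4...s1) = 110 → position 6.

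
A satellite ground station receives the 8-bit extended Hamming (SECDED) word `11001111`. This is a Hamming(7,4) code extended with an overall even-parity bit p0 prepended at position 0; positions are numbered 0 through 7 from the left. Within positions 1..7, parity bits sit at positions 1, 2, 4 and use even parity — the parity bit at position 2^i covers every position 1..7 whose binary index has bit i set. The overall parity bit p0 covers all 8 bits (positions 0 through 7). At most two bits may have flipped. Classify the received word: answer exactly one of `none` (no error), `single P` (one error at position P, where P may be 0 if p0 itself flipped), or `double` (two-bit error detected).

double

s1: b1⊕b3⊕b5⊕b7 = 1⊕0⊕1⊕1 = 1
s2: b2⊕b3⊕b6⊕b7 = 0⊕0⊕1⊕1 = 0
s4: b4⊕b5⊕b6⊕b7 = 1⊕1⊕1⊕1 = 0
Syndrome (s4...s1) = 001 → position 1.
Overall parity (XOR of all 8 bits, including p0): 1⊕1⊕0⊕0⊕1⊕1⊕1⊕1 = 0
Overall=0, syndrome position=1 → double-bit error detected (uncorrectable).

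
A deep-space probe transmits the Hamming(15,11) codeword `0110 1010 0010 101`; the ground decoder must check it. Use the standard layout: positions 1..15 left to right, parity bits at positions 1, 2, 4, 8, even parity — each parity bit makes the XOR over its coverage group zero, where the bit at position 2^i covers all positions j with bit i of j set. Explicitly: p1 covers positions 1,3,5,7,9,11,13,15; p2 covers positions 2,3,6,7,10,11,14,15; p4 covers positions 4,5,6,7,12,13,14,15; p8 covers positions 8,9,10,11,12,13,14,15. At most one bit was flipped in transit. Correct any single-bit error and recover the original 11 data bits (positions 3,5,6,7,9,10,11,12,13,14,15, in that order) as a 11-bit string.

s1: b1⊕b3⊕b5⊕b7⊕b9⊕b11⊕b13⊕b15 = 0⊕1⊕1⊕1⊕0⊕1⊕1⊕1 = 0
s2: b2⊕b3⊕b6⊕b7⊕b10⊕b11⊕b14⊕b15 = 1⊕1⊕0⊕1⊕0⊕1⊕0⊕1 = 1
s4: b4⊕b5⊕b6⊕b7⊕b12⊕b13⊕b14⊕b15 = 0⊕1⊕0⊕1⊕0⊕1⊕0⊕1 = 0
s8: b8⊕b9⊕b10⊕b11⊕b12⊕b13⊕b14⊕b15 = 0⊕0⊕0⊕1⊕0⊕1⊕0⊕1 = 1
Syndrome (s8...s1) = 1010 → position 10.
Flip bit 10: corrected codeword = 011010100110101
Data bits at positions 3,5,6,7,9,10,11,12,13,14,15: 11010110101

11010110101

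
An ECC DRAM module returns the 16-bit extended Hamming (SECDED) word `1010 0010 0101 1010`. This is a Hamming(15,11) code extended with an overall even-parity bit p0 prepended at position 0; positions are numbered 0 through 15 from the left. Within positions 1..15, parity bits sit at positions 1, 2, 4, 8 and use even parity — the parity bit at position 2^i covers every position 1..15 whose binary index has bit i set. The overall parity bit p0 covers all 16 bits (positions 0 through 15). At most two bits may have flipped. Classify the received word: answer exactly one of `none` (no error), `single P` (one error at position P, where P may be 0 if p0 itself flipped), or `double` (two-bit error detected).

single 4

s1: b1⊕b3⊕b5⊕b7⊕b9⊕b11⊕b13⊕b15 = 0⊕0⊕0⊕0⊕1⊕1⊕0⊕0 = 0
s2: b2⊕b3⊕b6⊕b7⊕b10⊕b11⊕b14⊕b15 = 1⊕0⊕1⊕0⊕0⊕1⊕1⊕0 = 0
s4: b4⊕b5⊕b6⊕b7⊕b12⊕b13⊕b14⊕b15 = 0⊕0⊕1⊕0⊕1⊕0⊕1⊕0 = 1
s8: b8⊕b9⊕b10⊕b11⊕b12⊕b13⊕b14⊕b15 = 0⊕1⊕0⊕1⊕1⊕0⊕1⊕0 = 0
Syndrome (s8...s1) = 0100 → position 4.
Overall parity (XOR of all 16 bits, including p0): 1⊕0⊕1⊕0⊕0⊕0⊕1⊕0⊕0⊕1⊕0⊕1⊕1⊕0⊕1⊕0 = 1
Overall=1, syndrome position=4 → single-bit error at position 4.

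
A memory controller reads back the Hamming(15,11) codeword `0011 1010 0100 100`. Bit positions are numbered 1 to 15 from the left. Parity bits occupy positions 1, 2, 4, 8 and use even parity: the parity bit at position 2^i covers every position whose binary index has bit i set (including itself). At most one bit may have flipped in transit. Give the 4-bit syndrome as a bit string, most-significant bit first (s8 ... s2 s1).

s1: b1⊕b3⊕b5⊕b7⊕b9⊕b11⊕b13⊕b15 = 0⊕1⊕1⊕1⊕0⊕0⊕1⊕0 = 0
s2: b2⊕b3⊕b6⊕b7⊕b10⊕b11⊕b14⊕b15 = 0⊕1⊕0⊕1⊕1⊕0⊕0⊕0 = 1
s4: b4⊕b5⊕b6⊕b7⊕b12⊕b13⊕b14⊕b15 = 1⊕1⊕0⊕1⊕0⊕1⊕0⊕0 = 0
s8: b8⊕b9⊕b10⊕b11⊕b12⊕b13⊕b14⊕b15 = 0⊕0⊕1⊕0⊕0⊕1⊕0⊕0 = 0
Syndrome (s8...s1) = 0010 → position 2.

0010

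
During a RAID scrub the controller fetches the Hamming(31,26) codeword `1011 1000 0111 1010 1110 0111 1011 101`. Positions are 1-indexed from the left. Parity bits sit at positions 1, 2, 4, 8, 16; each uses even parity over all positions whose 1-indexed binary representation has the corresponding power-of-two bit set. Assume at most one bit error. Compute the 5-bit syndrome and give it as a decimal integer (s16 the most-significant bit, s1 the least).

s1: b1⊕b3⊕b5⊕b7⊕b9⊕b11⊕b13⊕b15⊕b17⊕b19⊕b21⊕b23⊕b25⊕b27⊕b29⊕b31 = 1⊕1⊕1⊕0⊕0⊕1⊕1⊕1⊕1⊕1⊕0⊕1⊕1⊕1⊕1⊕1 = 1
s2: b2⊕b3⊕b6⊕b7⊕b10⊕b11⊕b14⊕b15⊕b18⊕b19⊕b22⊕b23⊕b26⊕b27⊕b30⊕b31 = 0⊕1⊕0⊕0⊕1⊕1⊕0⊕1⊕1⊕1⊕1⊕1⊕0⊕1⊕0⊕1 = 0
s4: b4⊕b5⊕b6⊕b7⊕b12⊕b13⊕b14⊕b15⊕b20⊕b21⊕b22⊕b23⊕b28⊕b29⊕b30⊕b31 = 1⊕1⊕0⊕0⊕1⊕1⊕0⊕1⊕0⊕0⊕1⊕1⊕1⊕1⊕0⊕1 = 0
s8: b8⊕b9⊕b10⊕b11⊕b12⊕b13⊕b14⊕b15⊕b24⊕b25⊕b26⊕b27⊕b28⊕b29⊕b30⊕b31 = 0⊕0⊕1⊕1⊕1⊕1⊕0⊕1⊕1⊕1⊕0⊕1⊕1⊕1⊕0⊕1 = 1
s16: b16⊕b17⊕b18⊕b19⊕b20⊕b21⊕b22⊕b23⊕b24⊕b25⊕b26⊕b27⊕b28⊕b29⊕b30⊕b31 = 0⊕1⊕1⊕1⊕0⊕0⊕1⊕1⊕1⊕1⊕0⊕1⊕1⊕1⊕0⊕1 = 1
Syndrome (s16...s1) = 11001 → position 25.

25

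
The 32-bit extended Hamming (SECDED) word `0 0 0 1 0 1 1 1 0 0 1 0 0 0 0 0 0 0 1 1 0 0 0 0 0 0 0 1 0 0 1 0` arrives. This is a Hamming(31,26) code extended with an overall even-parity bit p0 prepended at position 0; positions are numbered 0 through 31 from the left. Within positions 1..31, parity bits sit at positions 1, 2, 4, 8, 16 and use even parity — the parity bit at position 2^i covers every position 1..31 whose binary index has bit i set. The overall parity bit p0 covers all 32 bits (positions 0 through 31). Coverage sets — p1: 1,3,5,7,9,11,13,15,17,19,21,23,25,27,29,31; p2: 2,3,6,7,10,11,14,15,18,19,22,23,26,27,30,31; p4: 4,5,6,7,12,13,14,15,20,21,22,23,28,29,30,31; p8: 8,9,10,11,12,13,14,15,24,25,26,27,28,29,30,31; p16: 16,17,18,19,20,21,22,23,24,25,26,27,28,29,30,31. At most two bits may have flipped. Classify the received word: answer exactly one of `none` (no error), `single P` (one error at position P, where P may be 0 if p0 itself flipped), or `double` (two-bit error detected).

single 9

s1: b1⊕b3⊕b5⊕b7⊕b9⊕b11⊕b13⊕b15⊕b17⊕b19⊕b21⊕b23⊕b25⊕b27⊕b29⊕b31 = 0⊕1⊕1⊕1⊕0⊕0⊕0⊕0⊕0⊕1⊕0⊕0⊕0⊕1⊕0⊕0 = 1
s2: b2⊕b3⊕b6⊕b7⊕b10⊕b11⊕b14⊕b15⊕b18⊕b19⊕b22⊕b23⊕b26⊕b27⊕b30⊕b31 = 0⊕1⊕1⊕1⊕1⊕0⊕0⊕0⊕1⊕1⊕0⊕0⊕0⊕1⊕1⊕0 = 0
s4: b4⊕b5⊕b6⊕b7⊕b12⊕b13⊕b14⊕b15⊕b20⊕b21⊕b22⊕b23⊕b28⊕b29⊕b30⊕b31 = 0⊕1⊕1⊕1⊕0⊕0⊕0⊕0⊕0⊕0⊕0⊕0⊕0⊕0⊕1⊕0 = 0
s8: b8⊕b9⊕b10⊕b11⊕b12⊕b13⊕b14⊕b15⊕b24⊕b25⊕b26⊕b27⊕b28⊕b29⊕b30⊕b31 = 0⊕0⊕1⊕0⊕0⊕0⊕0⊕0⊕0⊕0⊕0⊕1⊕0⊕0⊕1⊕0 = 1
s16: b16⊕b17⊕b18⊕b19⊕b20⊕b21⊕b22⊕b23⊕b24⊕b25⊕b26⊕b27⊕b28⊕b29⊕b30⊕b31 = 0⊕0⊕1⊕1⊕0⊕0⊕0⊕0⊕0⊕0⊕0⊕1⊕0⊕0⊕1⊕0 = 0
Syndrome (s16...s1) = 01001 → position 9.
Overall parity (XOR of all 32 bits, including p0): 0⊕0⊕0⊕1⊕0⊕1⊕1⊕1⊕0⊕0⊕1⊕0⊕0⊕0⊕0⊕0⊕0⊕0⊕1⊕1⊕0⊕0⊕0⊕0⊕0⊕0⊕0⊕1⊕0⊕0⊕1⊕0 = 1
Overall=1, syndrome position=9 → single-bit error at position 9.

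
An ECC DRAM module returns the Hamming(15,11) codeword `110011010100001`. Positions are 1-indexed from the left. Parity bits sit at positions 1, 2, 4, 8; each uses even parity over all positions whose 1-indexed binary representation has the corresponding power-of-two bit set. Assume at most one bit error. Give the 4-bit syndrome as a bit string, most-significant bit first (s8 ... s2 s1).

1101

s1: b1⊕b3⊕b5⊕b7⊕b9⊕b11⊕b13⊕b15 = 1⊕0⊕1⊕0⊕0⊕0⊕0⊕1 = 1
s2: b2⊕b3⊕b6⊕b7⊕b10⊕b11⊕b14⊕b15 = 1⊕0⊕1⊕0⊕1⊕0⊕0⊕1 = 0
s4: b4⊕b5⊕b6⊕b7⊕b12⊕b13⊕b14⊕b15 = 0⊕1⊕1⊕0⊕0⊕0⊕0⊕1 = 1
s8: b8⊕b9⊕b10⊕b11⊕b12⊕b13⊕b14⊕b15 = 1⊕0⊕1⊕0⊕0⊕0⊕0⊕1 = 1
Syndrome (s8...s1) = 1101 → position 13.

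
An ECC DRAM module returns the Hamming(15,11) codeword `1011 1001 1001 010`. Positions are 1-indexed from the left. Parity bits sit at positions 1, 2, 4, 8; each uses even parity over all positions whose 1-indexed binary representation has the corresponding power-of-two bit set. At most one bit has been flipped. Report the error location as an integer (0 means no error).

0

s1: b1⊕b3⊕b5⊕b7⊕b9⊕b11⊕b13⊕b15 = 1⊕1⊕1⊕0⊕1⊕0⊕0⊕0 = 0
s2: b2⊕b3⊕b6⊕b7⊕b10⊕b11⊕b14⊕b15 = 0⊕1⊕0⊕0⊕0⊕0⊕1⊕0 = 0
s4: b4⊕b5⊕b6⊕b7⊕b12⊕b13⊕b14⊕b15 = 1⊕1⊕0⊕0⊕1⊕0⊕1⊕0 = 0
s8: b8⊕b9⊕b10⊕b11⊕b12⊕b13⊕b14⊕b15 = 1⊕1⊕0⊕0⊕1⊕0⊕1⊕0 = 0
Syndrome (s8...s1) = 0000 → position 0 (no error).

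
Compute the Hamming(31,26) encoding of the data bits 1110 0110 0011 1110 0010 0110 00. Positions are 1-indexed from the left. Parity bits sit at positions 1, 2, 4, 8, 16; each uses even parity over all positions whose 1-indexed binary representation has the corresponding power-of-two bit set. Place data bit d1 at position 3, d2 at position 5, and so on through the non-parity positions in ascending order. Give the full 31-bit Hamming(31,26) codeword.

1011110001100011111100010011000

Place data bits at non-power-of-two positions: b3=1, b5=1, b6=1, b7=0, b9=0, b10=1, b11=1, b12=0, b13=0, b14=0, b15=1, b17=1, b18=1, b19=1, b20=1, b21=0, b22=0, b23=0, b24=1, b25=0, b26=0, b27=1, b28=1, b29=0, b30=0, b31=0.
p1 = XOR of data positions {3,5,7,9,11,13,15,17,19,21,23,25,27,29,31} = 1⊕1⊕0⊕0⊕1⊕0⊕1⊕1⊕1⊕0⊕0⊕0⊕1⊕0⊕0 = 1
p2 = XOR of data positions {3,6,7,10,11,14,15,18,19,22,23,26,27,30,31} = 1⊕1⊕0⊕1⊕1⊕0⊕1⊕1⊕1⊕0⊕0⊕0⊕1⊕0⊕0 = 0
p4 = XOR of data positions {5,6,7,12,13,14,15,20,21,22,23,28,29,30,31} = 1⊕1⊕0⊕0⊕0⊕0⊕1⊕1⊕0⊕0⊕0⊕1⊕0⊕0⊕0 = 1
p8 = XOR of data positions {9,10,11,12,13,14,15,24,25,26,27,28,29,30,31} = 0⊕1⊕1⊕0⊕0⊕0⊕1⊕1⊕0⊕0⊕1⊕1⊕0⊕0⊕0 = 0
p16 = XOR of data positions {17,18,19,20,21,22,23,24,25,26,27,28,29,30,31} = 1⊕1⊕1⊕1⊕0⊕0⊕0⊕1⊕0⊕0⊕1⊕1⊕0⊕0⊕0 = 1
Codeword b1..b31 = 1011110001100011111100010011000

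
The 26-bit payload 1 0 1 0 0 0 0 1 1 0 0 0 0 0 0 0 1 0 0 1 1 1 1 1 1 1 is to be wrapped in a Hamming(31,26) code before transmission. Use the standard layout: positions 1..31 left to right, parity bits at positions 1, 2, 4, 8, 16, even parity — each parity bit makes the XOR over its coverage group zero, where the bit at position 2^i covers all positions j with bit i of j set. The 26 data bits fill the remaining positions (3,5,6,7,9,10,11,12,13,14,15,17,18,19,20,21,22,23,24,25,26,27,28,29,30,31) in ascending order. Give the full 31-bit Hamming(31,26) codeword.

0110010100011000000001001111111

Place data bits at non-power-of-two positions: b3=1, b5=0, b6=1, b7=0, b9=0, b10=0, b11=0, b12=1, b13=1, b14=0, b15=0, b17=0, b18=0, b19=0, b20=0, b21=0, b22=1, b23=0, b24=0, b25=1, b26=1, b27=1, b28=1, b29=1, b30=1, b31=1.
p1 = XOR of data positions {3,5,7,9,11,13,15,17,19,21,23,25,27,29,31} = 1⊕0⊕0⊕0⊕0⊕1⊕0⊕0⊕0⊕0⊕0⊕1⊕1⊕1⊕1 = 0
p2 = XOR of data positions {3,6,7,10,11,14,15,18,19,22,23,26,27,30,31} = 1⊕1⊕0⊕0⊕0⊕0⊕0⊕0⊕0⊕1⊕0⊕1⊕1⊕1⊕1 = 1
p4 = XOR of data positions {5,6,7,12,13,14,15,20,21,22,23,28,29,30,31} = 0⊕1⊕0⊕1⊕1⊕0⊕0⊕0⊕0⊕1⊕0⊕1⊕1⊕1⊕1 = 0
p8 = XOR of data positions {9,10,11,12,13,14,15,24,25,26,27,28,29,30,31} = 0⊕0⊕0⊕1⊕1⊕0⊕0⊕0⊕1⊕1⊕1⊕1⊕1⊕1⊕1 = 1
p16 = XOR of data positions {17,18,19,20,21,22,23,24,25,26,27,28,29,30,31} = 0⊕0⊕0⊕0⊕0⊕1⊕0⊕0⊕1⊕1⊕1⊕1⊕1⊕1⊕1 = 0
Codeword b1..b31 = 0110010100011000000001001111111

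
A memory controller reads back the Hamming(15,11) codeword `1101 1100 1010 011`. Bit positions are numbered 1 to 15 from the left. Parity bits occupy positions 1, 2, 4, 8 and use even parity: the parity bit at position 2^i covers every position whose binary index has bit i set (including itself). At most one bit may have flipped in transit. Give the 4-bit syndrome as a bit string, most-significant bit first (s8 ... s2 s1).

0111

s1: b1⊕b3⊕b5⊕b7⊕b9⊕b11⊕b13⊕b15 = 1⊕0⊕1⊕0⊕1⊕1⊕0⊕1 = 1
s2: b2⊕b3⊕b6⊕b7⊕b10⊕b11⊕b14⊕b15 = 1⊕0⊕1⊕0⊕0⊕1⊕1⊕1 = 1
s4: b4⊕b5⊕b6⊕b7⊕b12⊕b13⊕b14⊕b15 = 1⊕1⊕1⊕0⊕0⊕0⊕1⊕1 = 1
s8: b8⊕b9⊕b10⊕b11⊕b12⊕b13⊕b14⊕b15 = 0⊕1⊕0⊕1⊕0⊕0⊕1⊕1 = 0
Syndrome (s8...s1) = 0111 → position 7.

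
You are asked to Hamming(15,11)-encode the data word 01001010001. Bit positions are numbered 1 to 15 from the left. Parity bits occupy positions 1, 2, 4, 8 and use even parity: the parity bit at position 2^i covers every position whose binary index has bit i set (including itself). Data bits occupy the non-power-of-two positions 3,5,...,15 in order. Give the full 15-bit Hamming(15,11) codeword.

000010011010001

Place data bits at non-power-of-two positions: b3=0, b5=1, b6=0, b7=0, b9=1, b10=0, b11=1, b12=0, b13=0, b14=0, b15=1.
p1 = XOR of data positions {3,5,7,9,11,13,15} = 0⊕1⊕0⊕1⊕1⊕0⊕1 = 0
p2 = XOR of data positions {3,6,7,10,11,14,15} = 0⊕0⊕0⊕0⊕1⊕0⊕1 = 0
p4 = XOR of data positions {5,6,7,12,13,14,15} = 1⊕0⊕0⊕0⊕0⊕0⊕1 = 0
p8 = XOR of data positions {9,10,11,12,13,14,15} = 1⊕0⊕1⊕0⊕0⊕0⊕1 = 1
Codeword b1..b15 = 000010011010001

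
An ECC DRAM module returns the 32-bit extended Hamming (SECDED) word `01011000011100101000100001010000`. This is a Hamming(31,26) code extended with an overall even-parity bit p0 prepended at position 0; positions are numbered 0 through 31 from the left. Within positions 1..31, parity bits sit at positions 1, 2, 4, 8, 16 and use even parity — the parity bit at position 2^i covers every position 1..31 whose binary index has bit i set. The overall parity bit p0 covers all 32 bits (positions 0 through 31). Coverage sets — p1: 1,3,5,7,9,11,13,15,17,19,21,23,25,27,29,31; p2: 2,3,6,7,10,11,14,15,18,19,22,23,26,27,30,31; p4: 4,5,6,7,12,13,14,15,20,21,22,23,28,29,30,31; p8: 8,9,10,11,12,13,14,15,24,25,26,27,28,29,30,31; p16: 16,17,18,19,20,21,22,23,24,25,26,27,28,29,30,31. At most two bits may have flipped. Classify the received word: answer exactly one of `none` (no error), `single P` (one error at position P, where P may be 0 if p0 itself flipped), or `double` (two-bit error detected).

s1: b1⊕b3⊕b5⊕b7⊕b9⊕b11⊕b13⊕b15⊕b17⊕b19⊕b21⊕b23⊕b25⊕b27⊕b29⊕b31 = 1⊕1⊕0⊕0⊕1⊕1⊕0⊕0⊕0⊕0⊕0⊕0⊕1⊕1⊕0⊕0 = 0
s2: b2⊕b3⊕b6⊕b7⊕b10⊕b11⊕b14⊕b15⊕b18⊕b19⊕b22⊕b23⊕b26⊕b27⊕b30⊕b31 = 0⊕1⊕0⊕0⊕1⊕1⊕1⊕0⊕0⊕0⊕0⊕0⊕0⊕1⊕0⊕0 = 1
s4: b4⊕b5⊕b6⊕b7⊕b12⊕b13⊕b14⊕b15⊕b20⊕b21⊕b22⊕b23⊕b28⊕b29⊕b30⊕b31 = 1⊕0⊕0⊕0⊕0⊕0⊕1⊕0⊕1⊕0⊕0⊕0⊕0⊕0⊕0⊕0 = 1
s8: b8⊕b9⊕b10⊕b11⊕b12⊕b13⊕b14⊕b15⊕b24⊕b25⊕b26⊕b27⊕b28⊕b29⊕b30⊕b31 = 0⊕1⊕1⊕1⊕0⊕0⊕1⊕0⊕0⊕1⊕0⊕1⊕0⊕0⊕0⊕0 = 0
s16: b16⊕b17⊕b18⊕b19⊕b20⊕b21⊕b22⊕b23⊕b24⊕b25⊕b26⊕b27⊕b28⊕b29⊕b30⊕b31 = 1⊕0⊕0⊕0⊕1⊕0⊕0⊕0⊕0⊕1⊕0⊕1⊕0⊕0⊕0⊕0 = 0
Syndrome (s16...s1) = 00110 → position 6.
Overall parity (XOR of all 32 bits, including p0): 0⊕1⊕0⊕1⊕1⊕0⊕0⊕0⊕0⊕1⊕1⊕1⊕0⊕0⊕1⊕0⊕1⊕0⊕0⊕0⊕1⊕0⊕0⊕0⊕0⊕1⊕0⊕1⊕0⊕0⊕0⊕0 = 1
Overall=1, syndrome position=6 → single-bit error at position 6.

single 6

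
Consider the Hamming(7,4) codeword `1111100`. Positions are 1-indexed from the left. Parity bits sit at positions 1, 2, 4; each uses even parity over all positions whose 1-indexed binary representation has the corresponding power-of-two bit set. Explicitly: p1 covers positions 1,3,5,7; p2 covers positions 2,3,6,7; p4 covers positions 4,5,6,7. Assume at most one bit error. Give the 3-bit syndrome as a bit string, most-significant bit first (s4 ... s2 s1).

001

s1: b1⊕b3⊕b5⊕b7 = 1⊕1⊕1⊕0 = 1
s2: b2⊕b3⊕b6⊕b7 = 1⊕1⊕0⊕0 = 0
s4: b4⊕b5⊕b6⊕b7 = 1⊕1⊕0⊕0 = 0
Syndrome (s4...s1) = 001 → position 1.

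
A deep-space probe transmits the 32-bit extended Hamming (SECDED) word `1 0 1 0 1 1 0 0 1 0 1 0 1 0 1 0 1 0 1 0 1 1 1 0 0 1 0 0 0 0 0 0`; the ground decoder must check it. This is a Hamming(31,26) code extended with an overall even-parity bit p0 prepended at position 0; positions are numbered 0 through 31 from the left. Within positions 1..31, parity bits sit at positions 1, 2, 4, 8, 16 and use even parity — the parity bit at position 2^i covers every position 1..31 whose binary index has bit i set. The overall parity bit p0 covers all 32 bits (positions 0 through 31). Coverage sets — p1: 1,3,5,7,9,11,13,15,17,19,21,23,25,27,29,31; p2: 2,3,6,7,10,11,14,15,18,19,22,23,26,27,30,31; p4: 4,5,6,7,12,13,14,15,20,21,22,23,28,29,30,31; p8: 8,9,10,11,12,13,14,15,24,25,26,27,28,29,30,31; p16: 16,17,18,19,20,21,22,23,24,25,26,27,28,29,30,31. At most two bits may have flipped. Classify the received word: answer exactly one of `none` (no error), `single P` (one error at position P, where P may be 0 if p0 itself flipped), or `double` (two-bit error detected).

s1: b1⊕b3⊕b5⊕b7⊕b9⊕b11⊕b13⊕b15⊕b17⊕b19⊕b21⊕b23⊕b25⊕b27⊕b29⊕b31 = 0⊕0⊕1⊕0⊕0⊕0⊕0⊕0⊕0⊕0⊕1⊕0⊕1⊕0⊕0⊕0 = 1
s2: b2⊕b3⊕b6⊕b7⊕b10⊕b11⊕b14⊕b15⊕b18⊕b19⊕b22⊕b23⊕b26⊕b27⊕b30⊕b31 = 1⊕0⊕0⊕0⊕1⊕0⊕1⊕0⊕1⊕0⊕1⊕0⊕0⊕0⊕0⊕0 = 1
s4: b4⊕b5⊕b6⊕b7⊕b12⊕b13⊕b14⊕b15⊕b20⊕b21⊕b22⊕b23⊕b28⊕b29⊕b30⊕b31 = 1⊕1⊕0⊕0⊕1⊕0⊕1⊕0⊕1⊕1⊕1⊕0⊕0⊕0⊕0⊕0 = 1
s8: b8⊕b9⊕b10⊕b11⊕b12⊕b13⊕b14⊕b15⊕b24⊕b25⊕b26⊕b27⊕b28⊕b29⊕b30⊕b31 = 1⊕0⊕1⊕0⊕1⊕0⊕1⊕0⊕0⊕1⊕0⊕0⊕0⊕0⊕0⊕0 = 1
s16: b16⊕b17⊕b18⊕b19⊕b20⊕b21⊕b22⊕b23⊕b24⊕b25⊕b26⊕b27⊕b28⊕b29⊕b30⊕b31 = 1⊕0⊕1⊕0⊕1⊕1⊕1⊕0⊕0⊕1⊕0⊕0⊕0⊕0⊕0⊕0 = 0
Syndrome (s16...s1) = 01111 → position 15.
Overall parity (XOR of all 32 bits, including p0): 1⊕0⊕1⊕0⊕1⊕1⊕0⊕0⊕1⊕0⊕1⊕0⊕1⊕0⊕1⊕0⊕1⊕0⊕1⊕0⊕1⊕1⊕1⊕0⊕0⊕1⊕0⊕0⊕0⊕0⊕0⊕0 = 0
Overall=0, syndrome position=15 → double-bit error detected (uncorrectable).

double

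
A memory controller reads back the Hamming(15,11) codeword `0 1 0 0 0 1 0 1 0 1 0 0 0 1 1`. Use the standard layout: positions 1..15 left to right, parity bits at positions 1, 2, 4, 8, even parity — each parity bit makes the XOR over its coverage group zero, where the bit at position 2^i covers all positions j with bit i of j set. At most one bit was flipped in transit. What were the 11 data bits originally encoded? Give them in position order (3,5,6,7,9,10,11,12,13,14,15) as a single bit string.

00110100011

s1: b1⊕b3⊕b5⊕b7⊕b9⊕b11⊕b13⊕b15 = 0⊕0⊕0⊕0⊕0⊕0⊕0⊕1 = 1
s2: b2⊕b3⊕b6⊕b7⊕b10⊕b11⊕b14⊕b15 = 1⊕0⊕1⊕0⊕1⊕0⊕1⊕1 = 1
s4: b4⊕b5⊕b6⊕b7⊕b12⊕b13⊕b14⊕b15 = 0⊕0⊕1⊕0⊕0⊕0⊕1⊕1 = 1
s8: b8⊕b9⊕b10⊕b11⊕b12⊕b13⊕b14⊕b15 = 1⊕0⊕1⊕0⊕0⊕0⊕1⊕1 = 0
Syndrome (s8...s1) = 0111 → position 7.
Flip bit 7: corrected codeword = 010001110100011
Data bits at positions 3,5,6,7,9,10,11,12,13,14,15: 00110100011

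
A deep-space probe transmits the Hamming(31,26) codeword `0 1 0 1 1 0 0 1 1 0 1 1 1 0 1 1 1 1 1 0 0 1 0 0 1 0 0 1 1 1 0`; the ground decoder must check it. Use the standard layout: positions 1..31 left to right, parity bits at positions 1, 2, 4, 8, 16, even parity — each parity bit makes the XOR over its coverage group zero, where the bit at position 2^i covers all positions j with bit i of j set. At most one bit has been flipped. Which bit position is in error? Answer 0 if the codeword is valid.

s1: b1⊕b3⊕b5⊕b7⊕b9⊕b11⊕b13⊕b15⊕b17⊕b19⊕b21⊕b23⊕b25⊕b27⊕b29⊕b31 = 0⊕0⊕1⊕0⊕1⊕1⊕1⊕1⊕1⊕1⊕0⊕0⊕1⊕0⊕1⊕0 = 1
s2: b2⊕b3⊕b6⊕b7⊕b10⊕b11⊕b14⊕b15⊕b18⊕b19⊕b22⊕b23⊕b26⊕b27⊕b30⊕b31 = 1⊕0⊕0⊕0⊕0⊕1⊕0⊕1⊕1⊕1⊕1⊕0⊕0⊕0⊕1⊕0 = 1
s4: b4⊕b5⊕b6⊕b7⊕b12⊕b13⊕b14⊕b15⊕b20⊕b21⊕b22⊕b23⊕b28⊕b29⊕b30⊕b31 = 1⊕1⊕0⊕0⊕1⊕1⊕0⊕1⊕0⊕0⊕1⊕0⊕1⊕1⊕1⊕0 = 1
s8: b8⊕b9⊕b10⊕b11⊕b12⊕b13⊕b14⊕b15⊕b24⊕b25⊕b26⊕b27⊕b28⊕b29⊕b30⊕b31 = 1⊕1⊕0⊕1⊕1⊕1⊕0⊕1⊕0⊕1⊕0⊕0⊕1⊕1⊕1⊕0 = 0
s16: b16⊕b17⊕b18⊕b19⊕b20⊕b21⊕b22⊕b23⊕b24⊕b25⊕b26⊕b27⊕b28⊕b29⊕b30⊕b31 = 1⊕1⊕1⊕1⊕0⊕0⊕1⊕0⊕0⊕1⊕0⊕0⊕1⊕1⊕1⊕0 = 1
Syndrome (s16...s1) = 10111 → position 23.

23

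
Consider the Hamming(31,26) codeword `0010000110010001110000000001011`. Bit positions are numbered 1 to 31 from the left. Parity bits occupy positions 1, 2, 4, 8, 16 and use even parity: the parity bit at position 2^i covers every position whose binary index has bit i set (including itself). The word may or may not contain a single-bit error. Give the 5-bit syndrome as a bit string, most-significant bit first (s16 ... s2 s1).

s1: b1⊕b3⊕b5⊕b7⊕b9⊕b11⊕b13⊕b15⊕b17⊕b19⊕b21⊕b23⊕b25⊕b27⊕b29⊕b31 = 0⊕1⊕0⊕0⊕1⊕0⊕0⊕0⊕1⊕0⊕0⊕0⊕0⊕0⊕0⊕1 = 0
s2: b2⊕b3⊕b6⊕b7⊕b10⊕b11⊕b14⊕b15⊕b18⊕b19⊕b22⊕b23⊕b26⊕b27⊕b30⊕b31 = 0⊕1⊕0⊕0⊕0⊕0⊕0⊕0⊕1⊕0⊕0⊕0⊕0⊕0⊕1⊕1 = 0
s4: b4⊕b5⊕b6⊕b7⊕b12⊕b13⊕b14⊕b15⊕b20⊕b21⊕b22⊕b23⊕b28⊕b29⊕b30⊕b31 = 0⊕0⊕0⊕0⊕1⊕0⊕0⊕0⊕0⊕0⊕0⊕0⊕1⊕0⊕1⊕1 = 0
s8: b8⊕b9⊕b10⊕b11⊕b12⊕b13⊕b14⊕b15⊕b24⊕b25⊕b26⊕b27⊕b28⊕b29⊕b30⊕b31 = 1⊕1⊕0⊕0⊕1⊕0⊕0⊕0⊕0⊕0⊕0⊕0⊕1⊕0⊕1⊕1 = 0
s16: b16⊕b17⊕b18⊕b19⊕b20⊕b21⊕b22⊕b23⊕b24⊕b25⊕b26⊕b27⊕b28⊕b29⊕b30⊕b31 = 1⊕1⊕1⊕0⊕0⊕0⊕0⊕0⊕0⊕0⊕0⊕0⊕1⊕0⊕1⊕1 = 0
Syndrome (s16...s1) = 00000 → position 0 (no error).

00000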